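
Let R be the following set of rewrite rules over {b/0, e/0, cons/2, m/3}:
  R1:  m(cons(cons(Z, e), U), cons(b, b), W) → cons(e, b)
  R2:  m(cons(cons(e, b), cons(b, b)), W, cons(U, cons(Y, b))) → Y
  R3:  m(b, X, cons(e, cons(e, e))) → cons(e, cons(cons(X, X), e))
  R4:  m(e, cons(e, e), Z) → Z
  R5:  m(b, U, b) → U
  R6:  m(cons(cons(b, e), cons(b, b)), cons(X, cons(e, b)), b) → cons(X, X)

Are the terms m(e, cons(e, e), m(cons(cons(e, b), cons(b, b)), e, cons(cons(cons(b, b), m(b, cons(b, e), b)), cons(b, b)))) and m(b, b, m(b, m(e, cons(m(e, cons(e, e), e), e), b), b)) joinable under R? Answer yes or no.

yes — NF(t₁) = b, NF(t₂) = b

Reduce t₁ = m(e, cons(e, e), m(cons(cons(e, b), cons(b, b)), e, cons(cons(cons(b, b), m(b, cons(b, e), b)), cons(b, b)))):
1. m(e, cons(e, e), m(cons(cons(e, b), cons(b, b)), e, cons(cons(cons(b, b), m(b, cons(b, e), b)), cons(b, b))))  →  m(cons(cons(e, b), cons(b, b)), e, cons(cons(cons(b, b), m(b, cons(b, e), b)), cons(b, b)))   [R4 at ε]
2. m(cons(cons(e, b), cons(b, b)), e, cons(cons(cons(b, b), m(b, cons(b, e), b)), cons(b, b)))  →  b   [R2 at ε]

Reduce t₂ = m(b, b, m(b, m(e, cons(m(e, cons(e, e), e), e), b), b)):
1. m(b, b, m(b, m(e, cons(m(e, cons(e, e), e), e), b), b))  →  m(b, b, m(e, cons(m(e, cons(e, e), e), e), b))   [R5 at 3]
2. m(b, b, m(e, cons(m(e, cons(e, e), e), e), b))  →  m(b, b, m(e, cons(e, e), b))   [R4 at 3.2.1]
3. m(b, b, m(e, cons(e, e), b))  →  m(b, b, b)   [R4 at 3]
4. m(b, b, b)  →  b   [R5 at ε]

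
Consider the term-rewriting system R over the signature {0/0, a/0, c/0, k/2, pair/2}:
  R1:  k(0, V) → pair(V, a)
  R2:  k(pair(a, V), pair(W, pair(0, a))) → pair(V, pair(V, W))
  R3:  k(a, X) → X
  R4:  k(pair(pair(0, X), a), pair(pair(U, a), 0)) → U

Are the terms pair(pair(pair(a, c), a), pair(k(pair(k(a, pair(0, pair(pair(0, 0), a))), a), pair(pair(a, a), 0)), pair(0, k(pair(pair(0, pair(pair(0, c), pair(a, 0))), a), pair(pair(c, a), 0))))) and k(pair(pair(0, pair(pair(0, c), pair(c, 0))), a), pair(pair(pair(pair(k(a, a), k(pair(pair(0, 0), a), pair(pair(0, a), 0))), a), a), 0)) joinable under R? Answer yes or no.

Reduce t₁ = pair(pair(pair(a, c), a), pair(k(pair(k(a, pair(0, pair(pair(0, 0), a))), a), pair(pair(a, a), 0)), pair(0, k(pair(pair(0, pair(pair(0, c), pair(a, 0))), a), pair(pair(c, a), 0))))):
1. pair(pair(pair(a, c), a), pair(k(pair(k(a, pair(0, pair(pair(0, 0), a))), a), pair(pair(a, a), 0)), pair(0, k(pair(pair(0, pair(pair(0, c), pair(a, 0))), a), pair(pair(c, a), 0)))))  →  pair(pair(pair(a, c), a), pair(k(pair(pair(0, pair(pair(0, 0), a)), a), pair(pair(a, a), 0)), pair(0, k(pair(pair(0, pair(pair(0, c), pair(a, 0))), a), pair(pair(c, a), 0)))))   [R3 at 2.1.1.1]
2. pair(pair(pair(a, c), a), pair(k(pair(pair(0, pair(pair(0, 0), a)), a), pair(pair(a, a), 0)), pair(0, k(pair(pair(0, pair(pair(0, c), pair(a, 0))), a), pair(pair(c, a), 0)))))  →  pair(pair(pair(a, c), a), pair(a, pair(0, k(pair(pair(0, pair(pair(0, c), pair(a, 0))), a), pair(pair(c, a), 0)))))   [R4 at 2.1]
3. pair(pair(pair(a, c), a), pair(a, pair(0, k(pair(pair(0, pair(pair(0, c), pair(a, 0))), a), pair(pair(c, a), 0)))))  →  pair(pair(pair(a, c), a), pair(a, pair(0, c)))   [R4 at 2.2.2]

Reduce t₂ = k(pair(pair(0, pair(pair(0, c), pair(c, 0))), a), pair(pair(pair(pair(k(a, a), k(pair(pair(0, 0), a), pair(pair(0, a), 0))), a), a), 0)):
1. k(pair(pair(0, pair(pair(0, c), pair(c, 0))), a), pair(pair(pair(pair(k(a, a), k(pair(pair(0, 0), a), pair(pair(0, a), 0))), a), a), 0))  →  pair(pair(k(a, a), k(pair(pair(0, 0), a), pair(pair(0, a), 0))), a)   [R4 at ε]
2. pair(pair(k(a, a), k(pair(pair(0, 0), a), pair(pair(0, a), 0))), a)  →  pair(pair(a, k(pair(pair(0, 0), a), pair(pair(0, a), 0))), a)   [R3 at 1.1]
3. pair(pair(a, k(pair(pair(0, 0), a), pair(pair(0, a), 0))), a)  →  pair(pair(a, 0), a)   [R4 at 1.2]

no — NF(t₁) = pair(pair(pair(a, c), a), pair(a, pair(0, c))), NF(t₂) = pair(pair(a, 0), a)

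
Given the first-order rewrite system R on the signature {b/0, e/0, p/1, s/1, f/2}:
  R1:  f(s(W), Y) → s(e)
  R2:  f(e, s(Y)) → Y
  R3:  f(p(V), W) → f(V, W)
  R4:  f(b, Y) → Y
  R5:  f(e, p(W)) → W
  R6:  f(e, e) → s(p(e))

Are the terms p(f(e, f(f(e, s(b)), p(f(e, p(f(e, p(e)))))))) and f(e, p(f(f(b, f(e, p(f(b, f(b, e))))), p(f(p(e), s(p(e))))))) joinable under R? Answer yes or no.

yes — NF(t₁) = p(e), NF(t₂) = p(e)

Reduce t₁ = p(f(e, f(f(e, s(b)), p(f(e, p(f(e, p(e)))))))):
1. p(f(e, f(f(e, s(b)), p(f(e, p(f(e, p(e))))))))  →  p(f(e, f(b, p(f(e, p(f(e, p(e))))))))   [R2 at 1.2.1]
2. p(f(e, f(b, p(f(e, p(f(e, p(e))))))))  →  p(f(e, p(f(e, p(f(e, p(e)))))))   [R4 at 1.2]
3. p(f(e, p(f(e, p(f(e, p(e)))))))  →  p(f(e, p(f(e, p(e)))))   [R5 at 1]
4. p(f(e, p(f(e, p(e)))))  →  p(f(e, p(e)))   [R5 at 1]
5. p(f(e, p(e)))  →  p(e)   [R5 at 1]

Reduce t₂ = f(e, p(f(f(b, f(e, p(f(b, f(b, e))))), p(f(p(e), s(p(e))))))):
1. f(e, p(f(f(b, f(e, p(f(b, f(b, e))))), p(f(p(e), s(p(e)))))))  →  f(f(b, f(e, p(f(b, f(b, e))))), p(f(p(e), s(p(e)))))   [R5 at ε]
2. f(f(b, f(e, p(f(b, f(b, e))))), p(f(p(e), s(p(e)))))  →  f(f(e, p(f(b, f(b, e)))), p(f(p(e), s(p(e)))))   [R4 at 1]
3. f(f(e, p(f(b, f(b, e)))), p(f(p(e), s(p(e)))))  →  f(f(b, f(b, e)), p(f(p(e), s(p(e)))))   [R5 at 1]
4. f(f(b, f(b, e)), p(f(p(e), s(p(e)))))  →  f(f(b, e), p(f(p(e), s(p(e)))))   [R4 at 1]
5. f(f(b, e), p(f(p(e), s(p(e)))))  →  f(e, p(f(p(e), s(p(e)))))   [R4 at 1]
6. f(e, p(f(p(e), s(p(e)))))  →  f(p(e), s(p(e)))   [R5 at ε]
7. f(p(e), s(p(e)))  →  f(e, s(p(e)))   [R3 at ε]
8. f(e, s(p(e)))  →  p(e)   [R2 at ε]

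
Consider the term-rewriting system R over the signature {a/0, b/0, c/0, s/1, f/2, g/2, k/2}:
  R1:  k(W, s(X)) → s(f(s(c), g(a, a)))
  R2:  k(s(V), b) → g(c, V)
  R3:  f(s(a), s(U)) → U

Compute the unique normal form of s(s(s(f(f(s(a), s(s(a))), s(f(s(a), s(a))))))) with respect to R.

1. s(s(s(f(f(s(a), s(s(a))), s(f(s(a), s(a)))))))  →  s(s(s(f(s(a), s(f(s(a), s(a)))))))   [R3 at 1.1.1.1]
2. s(s(s(f(s(a), s(f(s(a), s(a)))))))  →  s(s(s(f(s(a), s(a)))))   [R3 at 1.1.1]
3. s(s(s(f(s(a), s(a)))))  →  s(s(s(a)))   [R3 at 1.1.1]

s(s(s(a)))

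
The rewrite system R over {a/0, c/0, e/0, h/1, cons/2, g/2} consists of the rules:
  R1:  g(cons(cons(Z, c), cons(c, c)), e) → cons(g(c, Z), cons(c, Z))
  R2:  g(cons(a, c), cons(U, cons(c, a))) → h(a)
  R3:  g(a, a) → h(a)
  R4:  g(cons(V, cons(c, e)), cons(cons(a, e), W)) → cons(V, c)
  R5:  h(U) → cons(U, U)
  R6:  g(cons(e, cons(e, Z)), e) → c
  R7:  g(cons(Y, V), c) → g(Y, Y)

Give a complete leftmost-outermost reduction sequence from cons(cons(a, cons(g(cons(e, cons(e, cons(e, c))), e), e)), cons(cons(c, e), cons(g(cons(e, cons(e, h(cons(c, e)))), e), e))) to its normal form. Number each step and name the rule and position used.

cons(cons(a, cons(c, e)), cons(cons(c, e), cons(c, e)))

1. cons(cons(a, cons(g(cons(e, cons(e, cons(e, c))), e), e)), cons(cons(c, e), cons(g(cons(e, cons(e, h(cons(c, e)))), e), e)))  →  cons(cons(a, cons(c, e)), cons(cons(c, e), cons(g(cons(e, cons(e, h(cons(c, e)))), e), e)))   [R6 at 1.2.1]
2. cons(cons(a, cons(c, e)), cons(cons(c, e), cons(g(cons(e, cons(e, h(cons(c, e)))), e), e)))  →  cons(cons(a, cons(c, e)), cons(cons(c, e), cons(c, e)))   [R6 at 2.2.1]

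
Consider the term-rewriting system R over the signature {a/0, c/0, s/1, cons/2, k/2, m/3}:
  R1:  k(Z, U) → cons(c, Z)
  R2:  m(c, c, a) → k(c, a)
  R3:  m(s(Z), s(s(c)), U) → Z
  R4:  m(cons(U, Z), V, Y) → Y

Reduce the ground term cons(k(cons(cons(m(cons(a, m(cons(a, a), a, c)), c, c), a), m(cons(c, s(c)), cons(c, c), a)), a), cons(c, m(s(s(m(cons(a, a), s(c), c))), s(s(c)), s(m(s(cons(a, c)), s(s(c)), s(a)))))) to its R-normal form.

cons(cons(c, cons(cons(c, a), a)), cons(c, s(c)))

1. cons(k(cons(cons(m(cons(a, m(cons(a, a), a, c)), c, c), a), m(cons(c, s(c)), cons(c, c), a)), a), cons(c, m(s(s(m(cons(a, a), s(c), c))), s(s(c)), s(m(s(cons(a, c)), s(s(c)), s(a))))))  →  cons(cons(c, cons(cons(m(cons(a, m(cons(a, a), a, c)), c, c), a), m(cons(c, s(c)), cons(c, c), a))), cons(c, m(s(s(m(cons(a, a), s(c), c))), s(s(c)), s(m(s(cons(a, c)), s(s(c)), s(a))))))   [R1 at 1]
2. cons(cons(c, cons(cons(m(cons(a, m(cons(a, a), a, c)), c, c), a), m(cons(c, s(c)), cons(c, c), a))), cons(c, m(s(s(m(cons(a, a), s(c), c))), s(s(c)), s(m(s(cons(a, c)), s(s(c)), s(a))))))  →  cons(cons(c, cons(cons(c, a), m(cons(c, s(c)), cons(c, c), a))), cons(c, m(s(s(m(cons(a, a), s(c), c))), s(s(c)), s(m(s(cons(a, c)), s(s(c)), s(a))))))   [R4 at 1.2.1.1]
3. cons(cons(c, cons(cons(c, a), m(cons(c, s(c)), cons(c, c), a))), cons(c, m(s(s(m(cons(a, a), s(c), c))), s(s(c)), s(m(s(cons(a, c)), s(s(c)), s(a))))))  →  cons(cons(c, cons(cons(c, a), a)), cons(c, m(s(s(m(cons(a, a), s(c), c))), s(s(c)), s(m(s(cons(a, c)), s(s(c)), s(a))))))   [R4 at 1.2.2]
4. cons(cons(c, cons(cons(c, a), a)), cons(c, m(s(s(m(cons(a, a), s(c), c))), s(s(c)), s(m(s(cons(a, c)), s(s(c)), s(a))))))  →  cons(cons(c, cons(cons(c, a), a)), cons(c, s(m(cons(a, a), s(c), c))))   [R3 at 2.2]
5. cons(cons(c, cons(cons(c, a), a)), cons(c, s(m(cons(a, a), s(c), c))))  →  cons(cons(c, cons(cons(c, a), a)), cons(c, s(c)))   [R4 at 2.2.1]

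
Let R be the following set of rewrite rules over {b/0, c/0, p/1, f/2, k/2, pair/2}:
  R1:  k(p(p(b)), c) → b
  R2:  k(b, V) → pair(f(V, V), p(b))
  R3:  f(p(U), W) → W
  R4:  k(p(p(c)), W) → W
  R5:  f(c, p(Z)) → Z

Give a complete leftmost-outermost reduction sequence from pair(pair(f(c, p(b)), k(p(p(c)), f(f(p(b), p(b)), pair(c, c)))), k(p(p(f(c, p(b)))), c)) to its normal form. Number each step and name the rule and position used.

pair(pair(b, pair(c, c)), b)

1. pair(pair(f(c, p(b)), k(p(p(c)), f(f(p(b), p(b)), pair(c, c)))), k(p(p(f(c, p(b)))), c))  →  pair(pair(b, k(p(p(c)), f(f(p(b), p(b)), pair(c, c)))), k(p(p(f(c, p(b)))), c))   [R5 at 1.1]
2. pair(pair(b, k(p(p(c)), f(f(p(b), p(b)), pair(c, c)))), k(p(p(f(c, p(b)))), c))  →  pair(pair(b, f(f(p(b), p(b)), pair(c, c))), k(p(p(f(c, p(b)))), c))   [R4 at 1.2]
3. pair(pair(b, f(f(p(b), p(b)), pair(c, c))), k(p(p(f(c, p(b)))), c))  →  pair(pair(b, f(p(b), pair(c, c))), k(p(p(f(c, p(b)))), c))   [R3 at 1.2.1]
4. pair(pair(b, f(p(b), pair(c, c))), k(p(p(f(c, p(b)))), c))  →  pair(pair(b, pair(c, c)), k(p(p(f(c, p(b)))), c))   [R3 at 1.2]
5. pair(pair(b, pair(c, c)), k(p(p(f(c, p(b)))), c))  →  pair(pair(b, pair(c, c)), k(p(p(b)), c))   [R5 at 2.1.1.1]
6. pair(pair(b, pair(c, c)), k(p(p(b)), c))  →  pair(pair(b, pair(c, c)), b)   [R1 at 2]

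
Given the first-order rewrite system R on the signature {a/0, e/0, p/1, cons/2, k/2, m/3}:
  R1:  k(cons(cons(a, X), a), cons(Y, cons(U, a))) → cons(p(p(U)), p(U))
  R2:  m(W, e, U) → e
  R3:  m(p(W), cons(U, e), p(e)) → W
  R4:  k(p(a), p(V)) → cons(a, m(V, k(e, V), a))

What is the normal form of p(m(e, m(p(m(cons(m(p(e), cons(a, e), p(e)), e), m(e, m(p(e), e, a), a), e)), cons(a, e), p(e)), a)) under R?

p(e)

1. p(m(e, m(p(m(cons(m(p(e), cons(a, e), p(e)), e), m(e, m(p(e), e, a), a), e)), cons(a, e), p(e)), a))  →  p(m(e, m(cons(m(p(e), cons(a, e), p(e)), e), m(e, m(p(e), e, a), a), e), a))   [R3 at 1.2]
2. p(m(e, m(cons(m(p(e), cons(a, e), p(e)), e), m(e, m(p(e), e, a), a), e), a))  →  p(m(e, m(cons(e, e), m(e, m(p(e), e, a), a), e), a))   [R3 at 1.2.1.1]
3. p(m(e, m(cons(e, e), m(e, m(p(e), e, a), a), e), a))  →  p(m(e, m(cons(e, e), m(e, e, a), e), a))   [R2 at 1.2.2.2]
4. p(m(e, m(cons(e, e), m(e, e, a), e), a))  →  p(m(e, m(cons(e, e), e, e), a))   [R2 at 1.2.2]
5. p(m(e, m(cons(e, e), e, e), a))  →  p(m(e, e, a))   [R2 at 1.2]
6. p(m(e, e, a))  →  p(e)   [R2 at 1]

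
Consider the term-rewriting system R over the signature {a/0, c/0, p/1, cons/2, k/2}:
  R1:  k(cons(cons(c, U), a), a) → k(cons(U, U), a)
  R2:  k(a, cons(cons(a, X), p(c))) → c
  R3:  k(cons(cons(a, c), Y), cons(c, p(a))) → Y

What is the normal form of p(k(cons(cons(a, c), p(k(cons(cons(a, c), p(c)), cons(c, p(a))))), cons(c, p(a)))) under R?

p(p(p(c)))

1. p(k(cons(cons(a, c), p(k(cons(cons(a, c), p(c)), cons(c, p(a))))), cons(c, p(a))))  →  p(p(k(cons(cons(a, c), p(c)), cons(c, p(a)))))   [R3 at 1]
2. p(p(k(cons(cons(a, c), p(c)), cons(c, p(a)))))  →  p(p(p(c)))   [R3 at 1.1]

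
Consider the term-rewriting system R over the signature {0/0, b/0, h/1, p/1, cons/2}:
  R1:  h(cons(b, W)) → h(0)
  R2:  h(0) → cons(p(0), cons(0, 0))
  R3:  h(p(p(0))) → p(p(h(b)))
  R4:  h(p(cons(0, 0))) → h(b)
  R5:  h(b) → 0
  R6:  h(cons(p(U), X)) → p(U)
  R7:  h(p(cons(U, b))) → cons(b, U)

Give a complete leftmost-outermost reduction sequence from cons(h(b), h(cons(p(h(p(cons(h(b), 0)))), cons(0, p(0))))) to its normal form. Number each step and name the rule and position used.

cons(0, p(0))

1. cons(h(b), h(cons(p(h(p(cons(h(b), 0)))), cons(0, p(0)))))  →  cons(0, h(cons(p(h(p(cons(h(b), 0)))), cons(0, p(0)))))   [R5 at 1]
2. cons(0, h(cons(p(h(p(cons(h(b), 0)))), cons(0, p(0)))))  →  cons(0, p(h(p(cons(h(b), 0)))))   [R6 at 2]
3. cons(0, p(h(p(cons(h(b), 0)))))  →  cons(0, p(h(p(cons(0, 0)))))   [R5 at 2.1.1.1.1]
4. cons(0, p(h(p(cons(0, 0)))))  →  cons(0, p(h(b)))   [R4 at 2.1]
5. cons(0, p(h(b)))  →  cons(0, p(0))   [R5 at 2.1]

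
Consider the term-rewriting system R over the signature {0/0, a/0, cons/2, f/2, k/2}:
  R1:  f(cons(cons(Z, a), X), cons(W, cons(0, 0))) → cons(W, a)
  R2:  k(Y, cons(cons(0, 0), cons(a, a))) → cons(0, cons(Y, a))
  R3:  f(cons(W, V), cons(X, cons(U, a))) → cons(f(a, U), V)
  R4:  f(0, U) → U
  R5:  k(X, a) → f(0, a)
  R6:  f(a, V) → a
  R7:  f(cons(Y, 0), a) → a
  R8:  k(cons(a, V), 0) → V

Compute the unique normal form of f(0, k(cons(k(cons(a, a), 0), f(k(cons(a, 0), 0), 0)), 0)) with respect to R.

0

1. f(0, k(cons(k(cons(a, a), 0), f(k(cons(a, 0), 0), 0)), 0))  →  k(cons(k(cons(a, a), 0), f(k(cons(a, 0), 0), 0)), 0)   [R4 at ε]
2. k(cons(k(cons(a, a), 0), f(k(cons(a, 0), 0), 0)), 0)  →  k(cons(a, f(k(cons(a, 0), 0), 0)), 0)   [R8 at 1.1]
3. k(cons(a, f(k(cons(a, 0), 0), 0)), 0)  →  f(k(cons(a, 0), 0), 0)   [R8 at ε]
4. f(k(cons(a, 0), 0), 0)  →  f(0, 0)   [R8 at 1]
5. f(0, 0)  →  0   [R4 at ε]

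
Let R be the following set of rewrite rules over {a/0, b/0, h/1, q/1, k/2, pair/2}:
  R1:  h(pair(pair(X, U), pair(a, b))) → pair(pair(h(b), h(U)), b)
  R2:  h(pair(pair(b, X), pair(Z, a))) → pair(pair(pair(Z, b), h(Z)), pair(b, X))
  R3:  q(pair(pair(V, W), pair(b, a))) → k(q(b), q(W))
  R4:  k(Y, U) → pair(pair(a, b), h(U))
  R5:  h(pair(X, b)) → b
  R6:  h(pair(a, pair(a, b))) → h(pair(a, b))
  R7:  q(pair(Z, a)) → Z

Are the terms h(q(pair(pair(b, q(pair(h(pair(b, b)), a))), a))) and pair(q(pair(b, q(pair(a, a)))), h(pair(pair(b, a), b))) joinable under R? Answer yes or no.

Reduce t₁ = h(q(pair(pair(b, q(pair(h(pair(b, b)), a))), a))):
1. h(q(pair(pair(b, q(pair(h(pair(b, b)), a))), a)))  →  h(pair(b, q(pair(h(pair(b, b)), a))))   [R7 at 1]
2. h(pair(b, q(pair(h(pair(b, b)), a))))  →  h(pair(b, h(pair(b, b))))   [R7 at 1.2]
3. h(pair(b, h(pair(b, b))))  →  h(pair(b, b))   [R5 at 1.2]
4. h(pair(b, b))  →  b   [R5 at ε]

Reduce t₂ = pair(q(pair(b, q(pair(a, a)))), h(pair(pair(b, a), b))):
1. pair(q(pair(b, q(pair(a, a)))), h(pair(pair(b, a), b)))  →  pair(q(pair(b, a)), h(pair(pair(b, a), b)))   [R7 at 1.1.2]
2. pair(q(pair(b, a)), h(pair(pair(b, a), b)))  →  pair(b, h(pair(pair(b, a), b)))   [R7 at 1]
3. pair(b, h(pair(pair(b, a), b)))  →  pair(b, b)   [R5 at 2]

no — NF(t₁) = b, NF(t₂) = pair(b, b)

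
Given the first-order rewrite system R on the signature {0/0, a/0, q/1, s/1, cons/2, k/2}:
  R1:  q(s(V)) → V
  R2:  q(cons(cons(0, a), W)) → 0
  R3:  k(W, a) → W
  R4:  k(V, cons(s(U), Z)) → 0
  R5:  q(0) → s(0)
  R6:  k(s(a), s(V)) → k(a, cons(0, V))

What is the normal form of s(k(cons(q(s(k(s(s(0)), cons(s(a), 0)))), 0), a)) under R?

1. s(k(cons(q(s(k(s(s(0)), cons(s(a), 0)))), 0), a))  →  s(cons(q(s(k(s(s(0)), cons(s(a), 0)))), 0))   [R3 at 1]
2. s(cons(q(s(k(s(s(0)), cons(s(a), 0)))), 0))  →  s(cons(k(s(s(0)), cons(s(a), 0)), 0))   [R1 at 1.1]
3. s(cons(k(s(s(0)), cons(s(a), 0)), 0))  →  s(cons(0, 0))   [R4 at 1.1]

s(cons(0, 0))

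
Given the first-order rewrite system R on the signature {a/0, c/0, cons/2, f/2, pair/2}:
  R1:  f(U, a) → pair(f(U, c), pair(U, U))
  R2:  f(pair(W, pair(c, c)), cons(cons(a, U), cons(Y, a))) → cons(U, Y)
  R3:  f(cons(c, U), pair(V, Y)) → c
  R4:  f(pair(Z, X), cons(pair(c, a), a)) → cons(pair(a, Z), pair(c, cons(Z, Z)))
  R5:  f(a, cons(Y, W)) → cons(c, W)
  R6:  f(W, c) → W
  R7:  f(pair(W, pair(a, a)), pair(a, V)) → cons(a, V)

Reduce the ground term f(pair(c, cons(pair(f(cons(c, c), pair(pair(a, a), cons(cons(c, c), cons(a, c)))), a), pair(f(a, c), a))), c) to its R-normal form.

1. f(pair(c, cons(pair(f(cons(c, c), pair(pair(a, a), cons(cons(c, c), cons(a, c)))), a), pair(f(a, c), a))), c)  →  pair(c, cons(pair(f(cons(c, c), pair(pair(a, a), cons(cons(c, c), cons(a, c)))), a), pair(f(a, c), a)))   [R6 at ε]
2. pair(c, cons(pair(f(cons(c, c), pair(pair(a, a), cons(cons(c, c), cons(a, c)))), a), pair(f(a, c), a)))  →  pair(c, cons(pair(c, a), pair(f(a, c), a)))   [R3 at 2.1.1]
3. pair(c, cons(pair(c, a), pair(f(a, c), a)))  →  pair(c, cons(pair(c, a), pair(a, a)))   [R6 at 2.2.1]

pair(c, cons(pair(c, a), pair(a, a)))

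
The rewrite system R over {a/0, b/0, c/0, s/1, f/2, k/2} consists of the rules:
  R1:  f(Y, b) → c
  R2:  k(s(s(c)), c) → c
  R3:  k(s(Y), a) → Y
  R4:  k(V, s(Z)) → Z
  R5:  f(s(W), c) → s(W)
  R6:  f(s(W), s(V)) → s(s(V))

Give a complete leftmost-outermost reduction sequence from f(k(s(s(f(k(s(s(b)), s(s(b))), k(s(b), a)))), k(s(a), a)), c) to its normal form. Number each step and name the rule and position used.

1. f(k(s(s(f(k(s(s(b)), s(s(b))), k(s(b), a)))), k(s(a), a)), c)  →  f(k(s(s(f(s(b), k(s(b), a)))), k(s(a), a)), c)   [R4 at 1.1.1.1.1]
2. f(k(s(s(f(s(b), k(s(b), a)))), k(s(a), a)), c)  →  f(k(s(s(f(s(b), b))), k(s(a), a)), c)   [R3 at 1.1.1.1.2]
3. f(k(s(s(f(s(b), b))), k(s(a), a)), c)  →  f(k(s(s(c)), k(s(a), a)), c)   [R1 at 1.1.1.1]
4. f(k(s(s(c)), k(s(a), a)), c)  →  f(k(s(s(c)), a), c)   [R3 at 1.2]
5. f(k(s(s(c)), a), c)  →  f(s(c), c)   [R3 at 1]
6. f(s(c), c)  →  s(c)   [R5 at ε]

s(c)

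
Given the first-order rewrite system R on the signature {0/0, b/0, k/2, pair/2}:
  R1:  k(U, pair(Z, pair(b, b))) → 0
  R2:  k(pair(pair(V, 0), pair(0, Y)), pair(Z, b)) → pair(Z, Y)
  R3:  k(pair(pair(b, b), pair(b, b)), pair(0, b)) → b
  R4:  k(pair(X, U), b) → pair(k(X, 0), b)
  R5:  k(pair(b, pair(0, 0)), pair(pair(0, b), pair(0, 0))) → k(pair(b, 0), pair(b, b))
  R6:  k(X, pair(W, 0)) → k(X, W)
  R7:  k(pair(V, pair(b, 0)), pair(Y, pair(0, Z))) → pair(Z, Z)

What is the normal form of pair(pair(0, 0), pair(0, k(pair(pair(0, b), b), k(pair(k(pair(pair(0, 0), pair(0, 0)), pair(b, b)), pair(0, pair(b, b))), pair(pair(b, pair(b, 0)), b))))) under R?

pair(pair(0, 0), pair(0, 0))

1. pair(pair(0, 0), pair(0, k(pair(pair(0, b), b), k(pair(k(pair(pair(0, 0), pair(0, 0)), pair(b, b)), pair(0, pair(b, b))), pair(pair(b, pair(b, 0)), b)))))  →  pair(pair(0, 0), pair(0, k(pair(pair(0, b), b), k(pair(pair(b, 0), pair(0, pair(b, b))), pair(pair(b, pair(b, 0)), b)))))   [R2 at 2.2.2.1.1]
2. pair(pair(0, 0), pair(0, k(pair(pair(0, b), b), k(pair(pair(b, 0), pair(0, pair(b, b))), pair(pair(b, pair(b, 0)), b)))))  →  pair(pair(0, 0), pair(0, k(pair(pair(0, b), b), pair(pair(b, pair(b, 0)), pair(b, b)))))   [R2 at 2.2.2]
3. pair(pair(0, 0), pair(0, k(pair(pair(0, b), b), pair(pair(b, pair(b, 0)), pair(b, b)))))  →  pair(pair(0, 0), pair(0, 0))   [R1 at 2.2]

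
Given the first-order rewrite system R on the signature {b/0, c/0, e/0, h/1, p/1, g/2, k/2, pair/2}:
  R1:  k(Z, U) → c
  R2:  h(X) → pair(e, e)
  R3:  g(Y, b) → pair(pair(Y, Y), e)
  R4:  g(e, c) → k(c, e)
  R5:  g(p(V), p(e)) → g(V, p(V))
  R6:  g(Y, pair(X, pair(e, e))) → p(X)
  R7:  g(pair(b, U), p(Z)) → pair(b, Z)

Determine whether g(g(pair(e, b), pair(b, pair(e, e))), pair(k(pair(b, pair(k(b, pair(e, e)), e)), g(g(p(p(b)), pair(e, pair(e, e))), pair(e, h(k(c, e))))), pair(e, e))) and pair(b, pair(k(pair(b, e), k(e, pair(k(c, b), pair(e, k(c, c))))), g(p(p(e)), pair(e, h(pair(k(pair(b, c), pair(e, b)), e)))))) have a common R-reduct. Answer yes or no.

Reduce t₁ = g(g(pair(e, b), pair(b, pair(e, e))), pair(k(pair(b, pair(k(b, pair(e, e)), e)), g(g(p(p(b)), pair(e, pair(e, e))), pair(e, h(k(c, e))))), pair(e, e))):
1. g(g(pair(e, b), pair(b, pair(e, e))), pair(k(pair(b, pair(k(b, pair(e, e)), e)), g(g(p(p(b)), pair(e, pair(e, e))), pair(e, h(k(c, e))))), pair(e, e)))  →  p(k(pair(b, pair(k(b, pair(e, e)), e)), g(g(p(p(b)), pair(e, pair(e, e))), pair(e, h(k(c, e))))))   [R6 at ε]
2. p(k(pair(b, pair(k(b, pair(e, e)), e)), g(g(p(p(b)), pair(e, pair(e, e))), pair(e, h(k(c, e))))))  →  p(c)   [R1 at 1]

Reduce t₂ = pair(b, pair(k(pair(b, e), k(e, pair(k(c, b), pair(e, k(c, c))))), g(p(p(e)), pair(e, h(pair(k(pair(b, c), pair(e, b)), e)))))):
1. pair(b, pair(k(pair(b, e), k(e, pair(k(c, b), pair(e, k(c, c))))), g(p(p(e)), pair(e, h(pair(k(pair(b, c), pair(e, b)), e))))))  →  pair(b, pair(c, g(p(p(e)), pair(e, h(pair(k(pair(b, c), pair(e, b)), e))))))   [R1 at 2.1]
2. pair(b, pair(c, g(p(p(e)), pair(e, h(pair(k(pair(b, c), pair(e, b)), e))))))  →  pair(b, pair(c, g(p(p(e)), pair(e, pair(e, e)))))   [R2 at 2.2.2.2]
3. pair(b, pair(c, g(p(p(e)), pair(e, pair(e, e)))))  →  pair(b, pair(c, p(e)))   [R6 at 2.2]

no — NF(t₁) = p(c), NF(t₂) = pair(b, pair(c, p(e)))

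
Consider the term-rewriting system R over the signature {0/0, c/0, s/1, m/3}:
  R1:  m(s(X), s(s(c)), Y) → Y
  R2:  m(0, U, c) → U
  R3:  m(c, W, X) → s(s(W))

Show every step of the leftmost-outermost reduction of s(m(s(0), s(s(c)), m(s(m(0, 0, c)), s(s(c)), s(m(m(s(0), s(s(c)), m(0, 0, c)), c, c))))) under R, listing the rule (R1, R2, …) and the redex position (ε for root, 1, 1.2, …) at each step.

1. s(m(s(0), s(s(c)), m(s(m(0, 0, c)), s(s(c)), s(m(m(s(0), s(s(c)), m(0, 0, c)), c, c)))))  →  s(m(s(m(0, 0, c)), s(s(c)), s(m(m(s(0), s(s(c)), m(0, 0, c)), c, c))))   [R1 at 1]
2. s(m(s(m(0, 0, c)), s(s(c)), s(m(m(s(0), s(s(c)), m(0, 0, c)), c, c))))  →  s(s(m(m(s(0), s(s(c)), m(0, 0, c)), c, c)))   [R1 at 1]
3. s(s(m(m(s(0), s(s(c)), m(0, 0, c)), c, c)))  →  s(s(m(m(0, 0, c), c, c)))   [R1 at 1.1.1]
4. s(s(m(m(0, 0, c), c, c)))  →  s(s(m(0, c, c)))   [R2 at 1.1.1]
5. s(s(m(0, c, c)))  →  s(s(c))   [R2 at 1.1]

s(s(c))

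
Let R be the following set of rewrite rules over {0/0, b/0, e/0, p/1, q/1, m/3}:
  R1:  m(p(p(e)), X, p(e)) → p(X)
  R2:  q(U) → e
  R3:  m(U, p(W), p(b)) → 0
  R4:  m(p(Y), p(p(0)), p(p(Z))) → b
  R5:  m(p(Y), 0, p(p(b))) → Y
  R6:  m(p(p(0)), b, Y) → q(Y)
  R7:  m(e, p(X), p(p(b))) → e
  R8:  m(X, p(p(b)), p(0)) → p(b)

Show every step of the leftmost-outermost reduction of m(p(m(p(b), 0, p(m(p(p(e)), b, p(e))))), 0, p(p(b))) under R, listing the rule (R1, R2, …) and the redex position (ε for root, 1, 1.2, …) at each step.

b

1. m(p(m(p(b), 0, p(m(p(p(e)), b, p(e))))), 0, p(p(b)))  →  m(p(b), 0, p(m(p(p(e)), b, p(e))))   [R5 at ε]
2. m(p(b), 0, p(m(p(p(e)), b, p(e))))  →  m(p(b), 0, p(p(b)))   [R1 at 3.1]
3. m(p(b), 0, p(p(b)))  →  b   [R5 at ε]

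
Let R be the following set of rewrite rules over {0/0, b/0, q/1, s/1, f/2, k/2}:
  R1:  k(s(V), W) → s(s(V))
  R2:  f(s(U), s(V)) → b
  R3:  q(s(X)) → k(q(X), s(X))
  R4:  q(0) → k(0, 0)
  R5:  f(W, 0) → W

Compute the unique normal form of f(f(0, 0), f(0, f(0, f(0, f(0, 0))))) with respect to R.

1. f(f(0, 0), f(0, f(0, f(0, f(0, 0)))))  →  f(0, f(0, f(0, f(0, f(0, 0)))))   [R5 at 1]
2. f(0, f(0, f(0, f(0, f(0, 0)))))  →  f(0, f(0, f(0, f(0, 0))))   [R5 at 2.2.2.2]
3. f(0, f(0, f(0, f(0, 0))))  →  f(0, f(0, f(0, 0)))   [R5 at 2.2.2]
4. f(0, f(0, f(0, 0)))  →  f(0, f(0, 0))   [R5 at 2.2]
5. f(0, f(0, 0))  →  f(0, 0)   [R5 at 2]
6. f(0, 0)  →  0   [R5 at ε]

0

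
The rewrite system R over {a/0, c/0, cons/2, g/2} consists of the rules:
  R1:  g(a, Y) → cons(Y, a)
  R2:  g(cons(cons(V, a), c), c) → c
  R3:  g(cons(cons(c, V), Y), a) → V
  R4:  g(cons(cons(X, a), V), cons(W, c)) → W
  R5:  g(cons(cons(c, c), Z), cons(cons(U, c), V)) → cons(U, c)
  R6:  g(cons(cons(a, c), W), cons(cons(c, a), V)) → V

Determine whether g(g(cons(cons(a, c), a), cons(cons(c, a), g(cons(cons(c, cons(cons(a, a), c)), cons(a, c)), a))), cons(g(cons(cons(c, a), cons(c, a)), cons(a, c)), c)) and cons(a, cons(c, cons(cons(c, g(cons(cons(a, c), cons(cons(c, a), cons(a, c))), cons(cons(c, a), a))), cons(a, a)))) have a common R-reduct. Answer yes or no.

Reduce t₁ = g(g(cons(cons(a, c), a), cons(cons(c, a), g(cons(cons(c, cons(cons(a, a), c)), cons(a, c)), a))), cons(g(cons(cons(c, a), cons(c, a)), cons(a, c)), c)):
1. g(g(cons(cons(a, c), a), cons(cons(c, a), g(cons(cons(c, cons(cons(a, a), c)), cons(a, c)), a))), cons(g(cons(cons(c, a), cons(c, a)), cons(a, c)), c))  →  g(g(cons(cons(c, cons(cons(a, a), c)), cons(a, c)), a), cons(g(cons(cons(c, a), cons(c, a)), cons(a, c)), c))   [R6 at 1]
2. g(g(cons(cons(c, cons(cons(a, a), c)), cons(a, c)), a), cons(g(cons(cons(c, a), cons(c, a)), cons(a, c)), c))  →  g(cons(cons(a, a), c), cons(g(cons(cons(c, a), cons(c, a)), cons(a, c)), c))   [R3 at 1]
3. g(cons(cons(a, a), c), cons(g(cons(cons(c, a), cons(c, a)), cons(a, c)), c))  →  g(cons(cons(c, a), cons(c, a)), cons(a, c))   [R4 at ε]
4. g(cons(cons(c, a), cons(c, a)), cons(a, c))  →  a   [R4 at ε]

Reduce t₂ = cons(a, cons(c, cons(cons(c, g(cons(cons(a, c), cons(cons(c, a), cons(a, c))), cons(cons(c, a), a))), cons(a, a)))):
1. cons(a, cons(c, cons(cons(c, g(cons(cons(a, c), cons(cons(c, a), cons(a, c))), cons(cons(c, a), a))), cons(a, a))))  →  cons(a, cons(c, cons(cons(c, a), cons(a, a))))   [R6 at 2.2.1.2]

no — NF(t₁) = a, NF(t₂) = cons(a, cons(c, cons(cons(c, a), cons(a, a))))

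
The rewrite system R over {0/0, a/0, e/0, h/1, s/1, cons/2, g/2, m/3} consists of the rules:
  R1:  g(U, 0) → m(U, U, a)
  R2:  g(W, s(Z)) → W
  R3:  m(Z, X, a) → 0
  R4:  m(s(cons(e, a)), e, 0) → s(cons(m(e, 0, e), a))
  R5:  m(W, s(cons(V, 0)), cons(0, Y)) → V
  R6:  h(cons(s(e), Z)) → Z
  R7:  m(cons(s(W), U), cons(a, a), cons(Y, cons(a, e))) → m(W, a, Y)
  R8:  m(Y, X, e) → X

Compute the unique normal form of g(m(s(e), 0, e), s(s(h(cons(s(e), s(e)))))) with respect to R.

1. g(m(s(e), 0, e), s(s(h(cons(s(e), s(e))))))  →  m(s(e), 0, e)   [R2 at ε]
2. m(s(e), 0, e)  →  0   [R8 at ε]

0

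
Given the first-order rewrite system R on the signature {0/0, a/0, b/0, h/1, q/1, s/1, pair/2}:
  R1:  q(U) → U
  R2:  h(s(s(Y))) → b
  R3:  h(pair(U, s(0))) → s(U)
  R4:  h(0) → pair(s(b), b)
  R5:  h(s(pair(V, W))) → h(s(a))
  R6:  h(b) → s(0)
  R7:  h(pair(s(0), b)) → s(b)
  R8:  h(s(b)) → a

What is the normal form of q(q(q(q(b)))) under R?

b

1. q(q(q(q(b))))  →  q(q(q(b)))   [R1 at ε]
2. q(q(q(b)))  →  q(q(b))   [R1 at ε]
3. q(q(b))  →  q(b)   [R1 at ε]
4. q(b)  →  b   [R1 at ε]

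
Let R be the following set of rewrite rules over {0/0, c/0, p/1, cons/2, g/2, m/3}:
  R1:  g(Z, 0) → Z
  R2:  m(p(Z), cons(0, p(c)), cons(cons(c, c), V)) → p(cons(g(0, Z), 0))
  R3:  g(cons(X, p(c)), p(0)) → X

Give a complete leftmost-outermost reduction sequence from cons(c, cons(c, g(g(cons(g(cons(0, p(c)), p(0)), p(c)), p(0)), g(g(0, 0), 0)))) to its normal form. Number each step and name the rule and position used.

1. cons(c, cons(c, g(g(cons(g(cons(0, p(c)), p(0)), p(c)), p(0)), g(g(0, 0), 0))))  →  cons(c, cons(c, g(g(cons(0, p(c)), p(0)), g(g(0, 0), 0))))   [R3 at 2.2.1]
2. cons(c, cons(c, g(g(cons(0, p(c)), p(0)), g(g(0, 0), 0))))  →  cons(c, cons(c, g(0, g(g(0, 0), 0))))   [R3 at 2.2.1]
3. cons(c, cons(c, g(0, g(g(0, 0), 0))))  →  cons(c, cons(c, g(0, g(0, 0))))   [R1 at 2.2.2]
4. cons(c, cons(c, g(0, g(0, 0))))  →  cons(c, cons(c, g(0, 0)))   [R1 at 2.2.2]
5. cons(c, cons(c, g(0, 0)))  →  cons(c, cons(c, 0))   [R1 at 2.2]

cons(c, cons(c, 0))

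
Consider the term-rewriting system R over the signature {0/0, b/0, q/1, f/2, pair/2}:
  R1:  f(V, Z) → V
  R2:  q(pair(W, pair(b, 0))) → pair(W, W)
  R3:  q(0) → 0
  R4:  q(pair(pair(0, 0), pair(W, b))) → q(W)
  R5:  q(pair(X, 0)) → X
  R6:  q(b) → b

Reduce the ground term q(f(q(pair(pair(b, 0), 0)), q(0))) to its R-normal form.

b

1. q(f(q(pair(pair(b, 0), 0)), q(0)))  →  q(q(pair(pair(b, 0), 0)))   [R1 at 1]
2. q(q(pair(pair(b, 0), 0)))  →  q(pair(b, 0))   [R5 at 1]
3. q(pair(b, 0))  →  b   [R5 at ε]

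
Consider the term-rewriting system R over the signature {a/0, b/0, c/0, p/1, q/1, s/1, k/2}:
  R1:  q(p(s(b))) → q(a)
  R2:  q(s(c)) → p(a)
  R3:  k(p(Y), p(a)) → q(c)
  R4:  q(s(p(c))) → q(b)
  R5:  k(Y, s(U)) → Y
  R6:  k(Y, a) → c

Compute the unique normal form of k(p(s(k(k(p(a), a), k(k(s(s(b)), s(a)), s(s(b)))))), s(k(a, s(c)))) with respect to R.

1. k(p(s(k(k(p(a), a), k(k(s(s(b)), s(a)), s(s(b)))))), s(k(a, s(c))))  →  p(s(k(k(p(a), a), k(k(s(s(b)), s(a)), s(s(b))))))   [R5 at ε]
2. p(s(k(k(p(a), a), k(k(s(s(b)), s(a)), s(s(b))))))  →  p(s(k(c, k(k(s(s(b)), s(a)), s(s(b))))))   [R6 at 1.1.1]
3. p(s(k(c, k(k(s(s(b)), s(a)), s(s(b))))))  →  p(s(k(c, k(s(s(b)), s(a)))))   [R5 at 1.1.2]
4. p(s(k(c, k(s(s(b)), s(a)))))  →  p(s(k(c, s(s(b)))))   [R5 at 1.1.2]
5. p(s(k(c, s(s(b)))))  →  p(s(c))   [R5 at 1.1]

p(s(c))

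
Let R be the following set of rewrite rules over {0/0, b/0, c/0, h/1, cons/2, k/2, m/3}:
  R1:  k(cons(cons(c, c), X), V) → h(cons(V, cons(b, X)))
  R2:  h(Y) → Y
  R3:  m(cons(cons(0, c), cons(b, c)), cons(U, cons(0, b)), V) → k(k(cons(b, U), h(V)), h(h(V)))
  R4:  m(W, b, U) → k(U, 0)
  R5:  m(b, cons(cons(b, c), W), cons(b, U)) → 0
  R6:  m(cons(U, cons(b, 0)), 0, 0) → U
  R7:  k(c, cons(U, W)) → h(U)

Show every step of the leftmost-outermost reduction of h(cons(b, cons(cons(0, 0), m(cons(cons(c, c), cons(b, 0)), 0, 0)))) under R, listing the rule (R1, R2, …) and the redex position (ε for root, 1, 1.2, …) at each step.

1. h(cons(b, cons(cons(0, 0), m(cons(cons(c, c), cons(b, 0)), 0, 0))))  →  cons(b, cons(cons(0, 0), m(cons(cons(c, c), cons(b, 0)), 0, 0)))   [R2 at ε]
2. cons(b, cons(cons(0, 0), m(cons(cons(c, c), cons(b, 0)), 0, 0)))  →  cons(b, cons(cons(0, 0), cons(c, c)))   [R6 at 2.2]

cons(b, cons(cons(0, 0), cons(c, c)))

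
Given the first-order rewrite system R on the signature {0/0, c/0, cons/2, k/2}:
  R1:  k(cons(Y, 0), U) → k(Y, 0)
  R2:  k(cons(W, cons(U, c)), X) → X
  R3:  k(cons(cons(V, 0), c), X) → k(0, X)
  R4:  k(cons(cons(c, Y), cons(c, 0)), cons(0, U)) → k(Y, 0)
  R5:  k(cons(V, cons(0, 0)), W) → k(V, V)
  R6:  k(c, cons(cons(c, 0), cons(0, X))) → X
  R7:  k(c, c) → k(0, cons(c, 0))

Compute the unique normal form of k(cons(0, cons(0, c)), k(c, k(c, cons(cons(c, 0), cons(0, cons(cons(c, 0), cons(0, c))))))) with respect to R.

c

1. k(cons(0, cons(0, c)), k(c, k(c, cons(cons(c, 0), cons(0, cons(cons(c, 0), cons(0, c)))))))  →  k(c, k(c, cons(cons(c, 0), cons(0, cons(cons(c, 0), cons(0, c))))))   [R2 at ε]
2. k(c, k(c, cons(cons(c, 0), cons(0, cons(cons(c, 0), cons(0, c))))))  →  k(c, cons(cons(c, 0), cons(0, c)))   [R6 at 2]
3. k(c, cons(cons(c, 0), cons(0, c)))  →  c   [R6 at ε]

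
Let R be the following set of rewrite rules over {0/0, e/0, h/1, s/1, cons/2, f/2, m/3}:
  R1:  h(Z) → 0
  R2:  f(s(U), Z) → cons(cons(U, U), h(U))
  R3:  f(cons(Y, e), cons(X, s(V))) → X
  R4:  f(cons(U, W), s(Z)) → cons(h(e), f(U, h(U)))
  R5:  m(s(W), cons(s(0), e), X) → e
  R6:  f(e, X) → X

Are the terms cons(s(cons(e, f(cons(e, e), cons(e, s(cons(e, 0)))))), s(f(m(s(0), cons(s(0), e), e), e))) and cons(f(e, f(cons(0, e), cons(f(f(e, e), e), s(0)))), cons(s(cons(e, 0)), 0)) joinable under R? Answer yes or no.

Reduce t₁ = cons(s(cons(e, f(cons(e, e), cons(e, s(cons(e, 0)))))), s(f(m(s(0), cons(s(0), e), e), e))):
1. cons(s(cons(e, f(cons(e, e), cons(e, s(cons(e, 0)))))), s(f(m(s(0), cons(s(0), e), e), e)))  →  cons(s(cons(e, e)), s(f(m(s(0), cons(s(0), e), e), e)))   [R3 at 1.1.2]
2. cons(s(cons(e, e)), s(f(m(s(0), cons(s(0), e), e), e)))  →  cons(s(cons(e, e)), s(f(e, e)))   [R5 at 2.1.1]
3. cons(s(cons(e, e)), s(f(e, e)))  →  cons(s(cons(e, e)), s(e))   [R6 at 2.1]

Reduce t₂ = cons(f(e, f(cons(0, e), cons(f(f(e, e), e), s(0)))), cons(s(cons(e, 0)), 0)):
1. cons(f(e, f(cons(0, e), cons(f(f(e, e), e), s(0)))), cons(s(cons(e, 0)), 0))  →  cons(f(cons(0, e), cons(f(f(e, e), e), s(0))), cons(s(cons(e, 0)), 0))   [R6 at 1]
2. cons(f(cons(0, e), cons(f(f(e, e), e), s(0))), cons(s(cons(e, 0)), 0))  →  cons(f(f(e, e), e), cons(s(cons(e, 0)), 0))   [R3 at 1]
3. cons(f(f(e, e), e), cons(s(cons(e, 0)), 0))  →  cons(f(e, e), cons(s(cons(e, 0)), 0))   [R6 at 1.1]
4. cons(f(e, e), cons(s(cons(e, 0)), 0))  →  cons(e, cons(s(cons(e, 0)), 0))   [R6 at 1]

no — NF(t₁) = cons(s(cons(e, e)), s(e)), NF(t₂) = cons(e, cons(s(cons(e, 0)), 0))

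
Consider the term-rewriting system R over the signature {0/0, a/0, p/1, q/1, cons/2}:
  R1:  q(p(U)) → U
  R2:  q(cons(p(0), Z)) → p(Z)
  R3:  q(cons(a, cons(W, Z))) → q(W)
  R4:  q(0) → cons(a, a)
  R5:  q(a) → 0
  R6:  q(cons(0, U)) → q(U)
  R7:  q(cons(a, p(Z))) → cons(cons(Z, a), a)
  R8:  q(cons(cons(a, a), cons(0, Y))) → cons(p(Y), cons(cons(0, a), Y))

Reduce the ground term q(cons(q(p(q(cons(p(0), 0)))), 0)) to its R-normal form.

1. q(cons(q(p(q(cons(p(0), 0)))), 0))  →  q(cons(q(cons(p(0), 0)), 0))   [R1 at 1.1]
2. q(cons(q(cons(p(0), 0)), 0))  →  q(cons(p(0), 0))   [R2 at 1.1]
3. q(cons(p(0), 0))  →  p(0)   [R2 at ε]

p(0)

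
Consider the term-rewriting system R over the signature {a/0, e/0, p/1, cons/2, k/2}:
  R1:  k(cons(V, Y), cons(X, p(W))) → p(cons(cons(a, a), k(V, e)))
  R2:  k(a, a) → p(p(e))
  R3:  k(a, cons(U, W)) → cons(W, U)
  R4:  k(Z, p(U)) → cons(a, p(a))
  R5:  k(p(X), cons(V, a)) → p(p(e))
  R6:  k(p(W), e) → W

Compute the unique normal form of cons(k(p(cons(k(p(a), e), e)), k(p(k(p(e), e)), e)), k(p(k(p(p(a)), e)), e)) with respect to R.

cons(cons(a, e), p(a))

1. cons(k(p(cons(k(p(a), e), e)), k(p(k(p(e), e)), e)), k(p(k(p(p(a)), e)), e))  →  cons(k(p(cons(a, e)), k(p(k(p(e), e)), e)), k(p(k(p(p(a)), e)), e))   [R6 at 1.1.1.1]
2. cons(k(p(cons(a, e)), k(p(k(p(e), e)), e)), k(p(k(p(p(a)), e)), e))  →  cons(k(p(cons(a, e)), k(p(e), e)), k(p(k(p(p(a)), e)), e))   [R6 at 1.2]
3. cons(k(p(cons(a, e)), k(p(e), e)), k(p(k(p(p(a)), e)), e))  →  cons(k(p(cons(a, e)), e), k(p(k(p(p(a)), e)), e))   [R6 at 1.2]
4. cons(k(p(cons(a, e)), e), k(p(k(p(p(a)), e)), e))  →  cons(cons(a, e), k(p(k(p(p(a)), e)), e))   [R6 at 1]
5. cons(cons(a, e), k(p(k(p(p(a)), e)), e))  →  cons(cons(a, e), k(p(p(a)), e))   [R6 at 2]
6. cons(cons(a, e), k(p(p(a)), e))  →  cons(cons(a, e), p(a))   [R6 at 2]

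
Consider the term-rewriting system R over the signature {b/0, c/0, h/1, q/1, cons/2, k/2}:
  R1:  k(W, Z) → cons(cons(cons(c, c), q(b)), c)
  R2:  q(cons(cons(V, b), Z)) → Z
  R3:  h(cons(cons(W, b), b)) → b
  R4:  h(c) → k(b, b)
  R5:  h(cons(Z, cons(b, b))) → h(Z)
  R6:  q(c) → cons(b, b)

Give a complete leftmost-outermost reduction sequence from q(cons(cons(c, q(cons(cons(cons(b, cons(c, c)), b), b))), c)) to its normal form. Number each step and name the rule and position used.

1. q(cons(cons(c, q(cons(cons(cons(b, cons(c, c)), b), b))), c))  →  q(cons(cons(c, b), c))   [R2 at 1.1.2]
2. q(cons(cons(c, b), c))  →  c   [R2 at ε]

c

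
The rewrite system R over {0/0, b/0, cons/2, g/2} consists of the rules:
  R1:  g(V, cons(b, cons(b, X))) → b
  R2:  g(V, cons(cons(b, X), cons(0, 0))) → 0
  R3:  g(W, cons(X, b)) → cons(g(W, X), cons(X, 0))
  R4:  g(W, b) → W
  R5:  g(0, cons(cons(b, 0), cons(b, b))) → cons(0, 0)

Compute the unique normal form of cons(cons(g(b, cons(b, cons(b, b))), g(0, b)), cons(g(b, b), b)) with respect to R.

cons(cons(b, 0), cons(b, b))

1. cons(cons(g(b, cons(b, cons(b, b))), g(0, b)), cons(g(b, b), b))  →  cons(cons(b, g(0, b)), cons(g(b, b), b))   [R1 at 1.1]
2. cons(cons(b, g(0, b)), cons(g(b, b), b))  →  cons(cons(b, 0), cons(g(b, b), b))   [R4 at 1.2]
3. cons(cons(b, 0), cons(g(b, b), b))  →  cons(cons(b, 0), cons(b, b))   [R4 at 2.1]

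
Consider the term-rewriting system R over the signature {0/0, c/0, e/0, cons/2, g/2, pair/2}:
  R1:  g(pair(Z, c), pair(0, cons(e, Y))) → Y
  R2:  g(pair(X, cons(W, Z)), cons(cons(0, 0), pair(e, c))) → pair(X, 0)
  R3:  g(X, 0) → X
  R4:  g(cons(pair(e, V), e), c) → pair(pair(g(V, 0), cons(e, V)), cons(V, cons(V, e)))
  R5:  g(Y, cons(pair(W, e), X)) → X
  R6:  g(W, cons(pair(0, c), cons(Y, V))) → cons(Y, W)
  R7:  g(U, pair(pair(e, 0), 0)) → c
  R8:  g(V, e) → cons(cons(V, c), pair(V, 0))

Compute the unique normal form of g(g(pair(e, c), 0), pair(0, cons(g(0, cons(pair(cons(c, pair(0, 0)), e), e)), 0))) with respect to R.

1. g(g(pair(e, c), 0), pair(0, cons(g(0, cons(pair(cons(c, pair(0, 0)), e), e)), 0)))  →  g(pair(e, c), pair(0, cons(g(0, cons(pair(cons(c, pair(0, 0)), e), e)), 0)))   [R3 at 1]
2. g(pair(e, c), pair(0, cons(g(0, cons(pair(cons(c, pair(0, 0)), e), e)), 0)))  →  g(pair(e, c), pair(0, cons(e, 0)))   [R5 at 2.2.1]
3. g(pair(e, c), pair(0, cons(e, 0)))  →  0   [R1 at ε]

0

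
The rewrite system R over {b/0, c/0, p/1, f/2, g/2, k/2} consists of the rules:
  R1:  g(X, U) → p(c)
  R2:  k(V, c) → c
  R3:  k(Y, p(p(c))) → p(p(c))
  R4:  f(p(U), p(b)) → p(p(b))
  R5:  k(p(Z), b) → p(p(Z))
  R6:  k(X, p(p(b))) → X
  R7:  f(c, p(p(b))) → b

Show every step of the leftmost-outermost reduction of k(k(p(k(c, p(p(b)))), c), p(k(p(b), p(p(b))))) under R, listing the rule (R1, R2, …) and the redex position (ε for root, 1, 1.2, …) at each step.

c

1. k(k(p(k(c, p(p(b)))), c), p(k(p(b), p(p(b)))))  →  k(c, p(k(p(b), p(p(b)))))   [R2 at 1]
2. k(c, p(k(p(b), p(p(b)))))  →  k(c, p(p(b)))   [R6 at 2.1]
3. k(c, p(p(b)))  →  c   [R6 at ε]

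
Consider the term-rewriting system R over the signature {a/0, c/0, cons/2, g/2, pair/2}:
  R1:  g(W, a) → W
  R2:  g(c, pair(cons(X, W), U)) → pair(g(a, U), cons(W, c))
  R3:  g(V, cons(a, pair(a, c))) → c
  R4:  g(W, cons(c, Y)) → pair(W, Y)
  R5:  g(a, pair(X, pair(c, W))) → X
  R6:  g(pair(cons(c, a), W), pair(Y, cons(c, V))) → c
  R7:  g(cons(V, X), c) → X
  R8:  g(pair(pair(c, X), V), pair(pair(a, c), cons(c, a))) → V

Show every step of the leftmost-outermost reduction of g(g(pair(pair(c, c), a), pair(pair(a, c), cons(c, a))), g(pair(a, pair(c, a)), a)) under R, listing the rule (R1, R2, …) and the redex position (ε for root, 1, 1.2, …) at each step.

a

1. g(g(pair(pair(c, c), a), pair(pair(a, c), cons(c, a))), g(pair(a, pair(c, a)), a))  →  g(a, g(pair(a, pair(c, a)), a))   [R8 at 1]
2. g(a, g(pair(a, pair(c, a)), a))  →  g(a, pair(a, pair(c, a)))   [R1 at 2]
3. g(a, pair(a, pair(c, a)))  →  a   [R5 at ε]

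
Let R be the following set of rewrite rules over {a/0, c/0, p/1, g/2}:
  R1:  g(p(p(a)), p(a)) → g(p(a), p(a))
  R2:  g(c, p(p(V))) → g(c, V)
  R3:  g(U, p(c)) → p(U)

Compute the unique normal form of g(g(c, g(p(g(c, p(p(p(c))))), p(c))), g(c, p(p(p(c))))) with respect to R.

1. g(g(c, g(p(g(c, p(p(p(c))))), p(c))), g(c, p(p(p(c)))))  →  g(g(c, p(p(g(c, p(p(p(c))))))), g(c, p(p(p(c)))))   [R3 at 1.2]
2. g(g(c, p(p(g(c, p(p(p(c))))))), g(c, p(p(p(c)))))  →  g(g(c, g(c, p(p(p(c))))), g(c, p(p(p(c)))))   [R2 at 1]
3. g(g(c, g(c, p(p(p(c))))), g(c, p(p(p(c)))))  →  g(g(c, g(c, p(c))), g(c, p(p(p(c)))))   [R2 at 1.2]
4. g(g(c, g(c, p(c))), g(c, p(p(p(c)))))  →  g(g(c, p(c)), g(c, p(p(p(c)))))   [R3 at 1.2]
5. g(g(c, p(c)), g(c, p(p(p(c)))))  →  g(p(c), g(c, p(p(p(c)))))   [R3 at 1]
6. g(p(c), g(c, p(p(p(c)))))  →  g(p(c), g(c, p(c)))   [R2 at 2]
7. g(p(c), g(c, p(c)))  →  g(p(c), p(c))   [R3 at 2]
8. g(p(c), p(c))  →  p(p(c))   [R3 at ε]

p(p(c))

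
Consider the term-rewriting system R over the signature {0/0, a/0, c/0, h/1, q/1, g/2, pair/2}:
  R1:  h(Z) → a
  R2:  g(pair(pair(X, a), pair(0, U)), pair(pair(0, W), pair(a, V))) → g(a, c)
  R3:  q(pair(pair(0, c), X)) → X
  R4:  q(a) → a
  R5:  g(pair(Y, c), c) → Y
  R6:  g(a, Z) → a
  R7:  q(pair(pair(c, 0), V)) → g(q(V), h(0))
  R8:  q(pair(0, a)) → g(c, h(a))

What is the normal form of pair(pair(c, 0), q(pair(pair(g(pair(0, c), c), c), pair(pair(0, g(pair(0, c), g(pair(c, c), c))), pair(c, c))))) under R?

1. pair(pair(c, 0), q(pair(pair(g(pair(0, c), c), c), pair(pair(0, g(pair(0, c), g(pair(c, c), c))), pair(c, c)))))  →  pair(pair(c, 0), q(pair(pair(0, c), pair(pair(0, g(pair(0, c), g(pair(c, c), c))), pair(c, c)))))   [R5 at 2.1.1.1]
2. pair(pair(c, 0), q(pair(pair(0, c), pair(pair(0, g(pair(0, c), g(pair(c, c), c))), pair(c, c)))))  →  pair(pair(c, 0), pair(pair(0, g(pair(0, c), g(pair(c, c), c))), pair(c, c)))   [R3 at 2]
3. pair(pair(c, 0), pair(pair(0, g(pair(0, c), g(pair(c, c), c))), pair(c, c)))  →  pair(pair(c, 0), pair(pair(0, g(pair(0, c), c)), pair(c, c)))   [R5 at 2.1.2.2]
4. pair(pair(c, 0), pair(pair(0, g(pair(0, c), c)), pair(c, c)))  →  pair(pair(c, 0), pair(pair(0, 0), pair(c, c)))   [R5 at 2.1.2]

pair(pair(c, 0), pair(pair(0, 0), pair(c, c)))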